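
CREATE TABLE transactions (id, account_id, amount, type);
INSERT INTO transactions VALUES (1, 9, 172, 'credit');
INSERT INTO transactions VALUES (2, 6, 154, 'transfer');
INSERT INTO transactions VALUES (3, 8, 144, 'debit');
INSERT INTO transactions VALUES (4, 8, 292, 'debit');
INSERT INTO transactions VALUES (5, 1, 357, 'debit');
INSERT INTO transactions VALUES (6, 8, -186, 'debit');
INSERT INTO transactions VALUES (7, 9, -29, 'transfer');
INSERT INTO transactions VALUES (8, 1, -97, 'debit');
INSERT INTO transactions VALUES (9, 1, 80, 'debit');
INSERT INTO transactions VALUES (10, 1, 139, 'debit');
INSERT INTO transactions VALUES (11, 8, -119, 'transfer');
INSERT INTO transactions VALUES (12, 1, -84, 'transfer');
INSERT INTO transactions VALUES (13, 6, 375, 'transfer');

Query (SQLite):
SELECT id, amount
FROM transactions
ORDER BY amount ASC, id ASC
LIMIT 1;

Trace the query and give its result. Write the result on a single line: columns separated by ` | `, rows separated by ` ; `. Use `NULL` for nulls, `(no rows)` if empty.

6 | -186

Sort by amount asc, tiebreak id asc: (-186, id=6), (-119, id=11), (-97, id=8), (-84, id=12) …. Take first 1.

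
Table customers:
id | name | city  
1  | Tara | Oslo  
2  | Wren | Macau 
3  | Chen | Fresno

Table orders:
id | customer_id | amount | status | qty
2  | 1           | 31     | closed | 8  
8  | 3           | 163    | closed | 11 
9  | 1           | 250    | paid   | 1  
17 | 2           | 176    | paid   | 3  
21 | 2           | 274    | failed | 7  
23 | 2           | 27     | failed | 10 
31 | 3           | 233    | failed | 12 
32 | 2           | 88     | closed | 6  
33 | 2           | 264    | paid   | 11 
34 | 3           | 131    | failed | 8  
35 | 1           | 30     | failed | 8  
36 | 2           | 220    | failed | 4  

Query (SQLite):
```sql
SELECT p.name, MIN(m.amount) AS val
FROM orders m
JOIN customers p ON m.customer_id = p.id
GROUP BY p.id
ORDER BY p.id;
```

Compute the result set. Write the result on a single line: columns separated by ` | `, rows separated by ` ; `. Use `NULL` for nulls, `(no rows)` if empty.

Tara | 30 ; Wren | 27 ; Chen | 131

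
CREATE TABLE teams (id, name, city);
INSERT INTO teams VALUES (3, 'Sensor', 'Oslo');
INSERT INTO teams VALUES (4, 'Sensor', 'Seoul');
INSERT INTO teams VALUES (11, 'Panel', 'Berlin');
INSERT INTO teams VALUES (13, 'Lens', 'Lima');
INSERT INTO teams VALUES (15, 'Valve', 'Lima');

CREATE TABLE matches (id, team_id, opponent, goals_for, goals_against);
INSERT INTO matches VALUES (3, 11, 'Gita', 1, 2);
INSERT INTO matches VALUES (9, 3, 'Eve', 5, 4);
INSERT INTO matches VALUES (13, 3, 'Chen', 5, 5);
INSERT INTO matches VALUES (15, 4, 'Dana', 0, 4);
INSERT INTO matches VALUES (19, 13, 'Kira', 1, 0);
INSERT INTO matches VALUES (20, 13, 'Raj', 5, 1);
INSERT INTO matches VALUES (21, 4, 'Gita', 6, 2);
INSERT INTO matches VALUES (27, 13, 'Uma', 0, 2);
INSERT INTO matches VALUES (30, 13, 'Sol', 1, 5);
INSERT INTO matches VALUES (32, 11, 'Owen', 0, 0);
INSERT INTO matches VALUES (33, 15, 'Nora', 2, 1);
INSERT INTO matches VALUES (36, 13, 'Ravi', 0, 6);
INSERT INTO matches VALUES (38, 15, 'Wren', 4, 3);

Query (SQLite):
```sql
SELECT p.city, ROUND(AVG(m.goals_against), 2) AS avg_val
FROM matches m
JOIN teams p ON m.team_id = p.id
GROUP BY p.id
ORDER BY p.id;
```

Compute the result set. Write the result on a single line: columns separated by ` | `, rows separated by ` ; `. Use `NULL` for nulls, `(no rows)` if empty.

Oslo | 4.5 ; Seoul | 3 ; Berlin | 1 ; Lima | 2.8 ; Lima | 2

Join each matches row to its teams via team_id.
Group joined rows by teams.id; compute ROUND(AVG(m.goals_against), 2) per group.
  3: ids {9, 13} → ROUND(AVG(m.goals_against), 2)=4.5
  4: ids {15, 21} → ROUND(AVG(m.goals_against), 2)=3
  11: ids {3, 32} → ROUND(AVG(m.goals_against), 2)=1
  13: ids {19, 20, 27, 30, 36} → ROUND(AVG(m.goals_against), 2)=2.8
  15: ids {33, 38} → ROUND(AVG(m.goals_against), 2)=2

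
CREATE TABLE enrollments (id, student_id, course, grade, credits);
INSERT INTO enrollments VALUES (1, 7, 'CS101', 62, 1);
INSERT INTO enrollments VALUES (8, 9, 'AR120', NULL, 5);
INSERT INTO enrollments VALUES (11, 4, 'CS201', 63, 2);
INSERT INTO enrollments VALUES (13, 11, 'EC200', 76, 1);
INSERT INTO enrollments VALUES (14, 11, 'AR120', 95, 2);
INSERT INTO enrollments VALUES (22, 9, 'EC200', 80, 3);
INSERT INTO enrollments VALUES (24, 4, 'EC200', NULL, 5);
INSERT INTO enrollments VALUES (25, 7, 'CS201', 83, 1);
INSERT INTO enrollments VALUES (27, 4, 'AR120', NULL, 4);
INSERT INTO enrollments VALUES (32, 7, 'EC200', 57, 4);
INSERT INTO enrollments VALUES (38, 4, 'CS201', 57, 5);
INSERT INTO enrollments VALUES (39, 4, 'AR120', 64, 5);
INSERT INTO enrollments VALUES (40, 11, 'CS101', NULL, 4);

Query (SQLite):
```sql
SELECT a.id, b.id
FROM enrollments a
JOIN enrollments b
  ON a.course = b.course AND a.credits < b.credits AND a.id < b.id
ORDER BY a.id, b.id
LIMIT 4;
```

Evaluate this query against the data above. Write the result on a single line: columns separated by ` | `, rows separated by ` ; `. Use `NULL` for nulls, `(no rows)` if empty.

1 | 40 ; 11 | 38 ; 13 | 22 ; 13 | 24

Pairs (a,b) with same course, a.credits < b.credits, a.id < b.id.
course groups: AR120:{8,14,27,39} CS101:{1,40} CS201:{11,25,38} EC200:{13,22,24,32}
Ordered by (a.id, b.id); first 4.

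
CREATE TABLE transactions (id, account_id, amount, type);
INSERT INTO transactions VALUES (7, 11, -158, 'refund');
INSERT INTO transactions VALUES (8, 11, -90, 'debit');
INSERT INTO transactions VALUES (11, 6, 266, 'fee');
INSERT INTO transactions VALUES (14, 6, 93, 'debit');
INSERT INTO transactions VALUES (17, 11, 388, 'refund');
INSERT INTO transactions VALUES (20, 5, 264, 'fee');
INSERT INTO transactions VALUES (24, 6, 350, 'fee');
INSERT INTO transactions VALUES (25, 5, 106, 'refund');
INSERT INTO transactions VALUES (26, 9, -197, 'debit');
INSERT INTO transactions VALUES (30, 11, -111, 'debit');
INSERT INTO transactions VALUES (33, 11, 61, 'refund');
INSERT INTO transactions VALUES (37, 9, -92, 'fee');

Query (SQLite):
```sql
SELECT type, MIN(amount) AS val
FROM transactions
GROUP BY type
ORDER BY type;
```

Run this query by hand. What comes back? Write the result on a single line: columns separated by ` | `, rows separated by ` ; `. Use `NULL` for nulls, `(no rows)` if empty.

debit | -197 ; fee | -92 ; refund | -158

Partition transactions by type; compute MIN(amount) within each group.
  debit: ids {8, 14, 26, 30} → MIN(amount)=-197
  fee: ids {11, 20, 24, 37} → MIN(amount)=-92
  refund: ids {7, 17, 25, 33} → MIN(amount)=-158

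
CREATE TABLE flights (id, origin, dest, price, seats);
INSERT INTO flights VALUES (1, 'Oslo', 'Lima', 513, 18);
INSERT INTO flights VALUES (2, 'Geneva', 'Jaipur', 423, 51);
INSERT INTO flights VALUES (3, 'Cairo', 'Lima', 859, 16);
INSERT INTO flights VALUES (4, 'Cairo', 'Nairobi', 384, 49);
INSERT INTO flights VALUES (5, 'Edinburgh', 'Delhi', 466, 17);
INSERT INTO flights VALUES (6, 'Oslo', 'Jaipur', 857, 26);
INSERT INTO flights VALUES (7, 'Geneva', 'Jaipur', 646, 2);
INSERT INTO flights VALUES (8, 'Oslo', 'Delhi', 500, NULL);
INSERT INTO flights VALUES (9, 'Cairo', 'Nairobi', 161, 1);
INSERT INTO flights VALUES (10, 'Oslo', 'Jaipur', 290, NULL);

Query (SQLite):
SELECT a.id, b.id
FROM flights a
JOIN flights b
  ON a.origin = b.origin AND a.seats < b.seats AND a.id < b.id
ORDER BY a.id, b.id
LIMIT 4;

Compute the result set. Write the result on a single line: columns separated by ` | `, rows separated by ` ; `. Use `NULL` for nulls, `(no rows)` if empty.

Pairs (a,b) with same origin, a.seats < b.seats, a.id < b.id.
origin groups: Cairo:{3,4,9} Edinburgh:{5} Geneva:{2,7} Oslo:{1,6,8,10}
Ordered by (a.id, b.id); first 4.

1 | 6 ; 3 | 4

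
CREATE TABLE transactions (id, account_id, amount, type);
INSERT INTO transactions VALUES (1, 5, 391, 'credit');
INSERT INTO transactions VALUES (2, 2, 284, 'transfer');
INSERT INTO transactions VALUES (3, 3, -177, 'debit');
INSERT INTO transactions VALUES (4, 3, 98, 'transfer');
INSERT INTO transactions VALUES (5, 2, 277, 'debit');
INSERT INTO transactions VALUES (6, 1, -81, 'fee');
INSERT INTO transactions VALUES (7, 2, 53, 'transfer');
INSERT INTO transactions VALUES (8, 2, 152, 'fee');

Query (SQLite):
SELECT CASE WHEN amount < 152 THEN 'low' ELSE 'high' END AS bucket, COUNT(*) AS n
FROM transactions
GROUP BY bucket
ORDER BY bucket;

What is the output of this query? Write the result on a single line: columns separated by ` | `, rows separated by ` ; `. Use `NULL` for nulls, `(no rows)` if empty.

high | 4 ; low | 4

Bucket rows by amount < 152 → 'low' else 'high'; count each bucket.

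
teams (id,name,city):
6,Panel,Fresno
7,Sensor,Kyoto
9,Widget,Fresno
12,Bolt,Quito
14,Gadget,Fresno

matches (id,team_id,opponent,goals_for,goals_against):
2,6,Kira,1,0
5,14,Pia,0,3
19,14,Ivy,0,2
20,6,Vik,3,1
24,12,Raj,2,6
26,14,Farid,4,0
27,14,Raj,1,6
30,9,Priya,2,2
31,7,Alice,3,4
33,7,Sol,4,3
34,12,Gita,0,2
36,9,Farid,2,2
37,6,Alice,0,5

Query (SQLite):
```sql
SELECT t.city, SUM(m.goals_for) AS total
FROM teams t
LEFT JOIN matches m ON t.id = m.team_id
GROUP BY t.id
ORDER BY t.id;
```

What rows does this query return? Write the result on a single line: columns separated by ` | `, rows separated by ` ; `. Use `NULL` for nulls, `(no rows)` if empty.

Fresno | 4 ; Kyoto | 7 ; Fresno | 4 ; Quito | 2 ; Fresno | 5

LEFT JOIN keeps every teams row; unmatched ones get NULL for matches columns.
Group by teams.id and compute SUM(m.goals_for). SUM over an all-NULL group is NULL.
  6: ids {2, 20, 37} → SUM(m.goals_for)=4
  7: ids {31, 33} → SUM(m.goals_for)=7
  9: ids {30, 36} → SUM(m.goals_for)=4
  12: ids {24, 34} → SUM(m.goals_for)=2
  14: ids {5, 19, 26, 27} → SUM(m.goals_for)=5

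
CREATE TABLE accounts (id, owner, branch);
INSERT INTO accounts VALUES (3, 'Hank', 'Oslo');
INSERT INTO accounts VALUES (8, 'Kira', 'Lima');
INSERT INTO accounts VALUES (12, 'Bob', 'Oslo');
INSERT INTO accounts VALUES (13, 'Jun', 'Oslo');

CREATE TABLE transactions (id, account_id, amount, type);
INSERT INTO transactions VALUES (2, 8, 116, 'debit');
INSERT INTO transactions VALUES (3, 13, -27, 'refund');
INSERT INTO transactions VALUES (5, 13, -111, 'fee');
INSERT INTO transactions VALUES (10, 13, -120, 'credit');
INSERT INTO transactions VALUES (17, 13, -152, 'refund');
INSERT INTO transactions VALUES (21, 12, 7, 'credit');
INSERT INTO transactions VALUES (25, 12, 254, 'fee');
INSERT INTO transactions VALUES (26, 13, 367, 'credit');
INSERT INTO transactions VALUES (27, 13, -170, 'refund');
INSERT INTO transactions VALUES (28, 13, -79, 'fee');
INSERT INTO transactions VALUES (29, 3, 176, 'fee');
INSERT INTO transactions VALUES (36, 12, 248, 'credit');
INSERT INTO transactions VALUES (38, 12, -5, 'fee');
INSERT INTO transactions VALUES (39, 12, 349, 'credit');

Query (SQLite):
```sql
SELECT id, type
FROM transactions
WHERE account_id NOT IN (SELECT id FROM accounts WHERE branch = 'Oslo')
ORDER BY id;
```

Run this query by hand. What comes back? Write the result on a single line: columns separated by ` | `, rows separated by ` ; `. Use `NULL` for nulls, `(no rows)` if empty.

Inner query: accounts.id where branch = 'Oslo'.
Outer: keep transactions rows whose account_id is not in that set.
Inner query → {3, 12, 13}

2 | debit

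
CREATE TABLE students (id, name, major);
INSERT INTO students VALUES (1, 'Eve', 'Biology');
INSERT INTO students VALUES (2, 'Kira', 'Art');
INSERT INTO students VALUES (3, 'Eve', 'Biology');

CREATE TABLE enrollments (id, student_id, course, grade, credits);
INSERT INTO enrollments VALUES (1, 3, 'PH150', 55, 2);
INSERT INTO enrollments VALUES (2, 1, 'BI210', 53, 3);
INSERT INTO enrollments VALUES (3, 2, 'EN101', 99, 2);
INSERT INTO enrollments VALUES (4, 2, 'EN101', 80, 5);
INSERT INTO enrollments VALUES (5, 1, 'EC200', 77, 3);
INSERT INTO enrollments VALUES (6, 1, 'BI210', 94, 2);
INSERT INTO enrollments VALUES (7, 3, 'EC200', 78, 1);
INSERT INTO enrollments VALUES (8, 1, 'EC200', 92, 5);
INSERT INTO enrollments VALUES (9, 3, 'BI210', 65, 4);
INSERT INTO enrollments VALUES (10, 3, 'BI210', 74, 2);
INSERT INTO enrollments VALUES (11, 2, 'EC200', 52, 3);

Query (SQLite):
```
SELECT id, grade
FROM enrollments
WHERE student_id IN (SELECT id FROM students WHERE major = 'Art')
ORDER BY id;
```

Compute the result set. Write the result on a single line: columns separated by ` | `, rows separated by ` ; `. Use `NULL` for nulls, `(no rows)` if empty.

Inner query: students.id where major = 'Art'.
Outer: keep enrollments rows whose student_id is in that set.
Inner query → {2}

3 | 99 ; 4 | 80 ; 11 | 52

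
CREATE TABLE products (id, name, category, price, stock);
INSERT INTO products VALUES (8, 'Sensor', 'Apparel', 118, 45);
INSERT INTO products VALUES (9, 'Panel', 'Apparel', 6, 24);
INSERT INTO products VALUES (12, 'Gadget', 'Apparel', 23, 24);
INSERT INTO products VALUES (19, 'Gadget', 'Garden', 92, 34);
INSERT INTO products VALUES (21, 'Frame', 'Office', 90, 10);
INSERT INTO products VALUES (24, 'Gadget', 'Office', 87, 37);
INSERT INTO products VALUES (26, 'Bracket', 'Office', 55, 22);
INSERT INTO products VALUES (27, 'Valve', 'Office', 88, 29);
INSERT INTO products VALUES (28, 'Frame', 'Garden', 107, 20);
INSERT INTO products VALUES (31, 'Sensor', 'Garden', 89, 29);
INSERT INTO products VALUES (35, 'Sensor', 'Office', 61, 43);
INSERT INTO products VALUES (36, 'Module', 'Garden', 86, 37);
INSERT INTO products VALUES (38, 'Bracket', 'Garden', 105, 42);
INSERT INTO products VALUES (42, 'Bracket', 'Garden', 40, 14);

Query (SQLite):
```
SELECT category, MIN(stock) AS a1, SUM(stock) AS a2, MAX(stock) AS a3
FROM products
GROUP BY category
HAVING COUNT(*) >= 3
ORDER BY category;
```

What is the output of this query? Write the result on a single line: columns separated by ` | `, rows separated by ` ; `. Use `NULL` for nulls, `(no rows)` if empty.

Apparel | 24 | 93 | 45 ; Garden | 14 | 176 | 42 ; Office | 10 | 141 | 43

Group products by category.
Per group compute: MIN(stock), SUM(stock), MAX(stock).
HAVING: drop groups with fewer than 3 rows.
  Apparel: ids {8, 9, 12} → MIN(stock)=24, SUM(stock)=93, MAX(stock)=45
  Garden: ids {19, 28, 31, 36, 38, 42} → MIN(stock)=14, SUM(stock)=176, MAX(stock)=42
  Office: ids {21, 24, 26, 27, 35} → MIN(stock)=10, SUM(stock)=141, MAX(stock)=43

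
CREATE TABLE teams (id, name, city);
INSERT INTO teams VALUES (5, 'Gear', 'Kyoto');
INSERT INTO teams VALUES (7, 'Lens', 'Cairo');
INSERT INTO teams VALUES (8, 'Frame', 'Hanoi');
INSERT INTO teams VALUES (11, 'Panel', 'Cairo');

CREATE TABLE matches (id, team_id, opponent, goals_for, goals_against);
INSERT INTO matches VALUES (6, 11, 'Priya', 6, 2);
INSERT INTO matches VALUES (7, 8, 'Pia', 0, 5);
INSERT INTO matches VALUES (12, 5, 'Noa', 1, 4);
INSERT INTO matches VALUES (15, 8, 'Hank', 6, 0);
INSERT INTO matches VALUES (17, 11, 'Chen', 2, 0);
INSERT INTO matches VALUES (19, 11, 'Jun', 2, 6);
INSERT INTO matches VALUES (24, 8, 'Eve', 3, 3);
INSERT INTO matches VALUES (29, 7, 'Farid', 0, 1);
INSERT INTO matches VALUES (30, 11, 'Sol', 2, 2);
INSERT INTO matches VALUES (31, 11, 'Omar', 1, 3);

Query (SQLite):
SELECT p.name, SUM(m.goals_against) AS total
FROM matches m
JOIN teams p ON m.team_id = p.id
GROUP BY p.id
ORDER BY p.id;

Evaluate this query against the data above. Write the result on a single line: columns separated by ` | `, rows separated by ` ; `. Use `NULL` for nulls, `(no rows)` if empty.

Join each matches row to its teams via team_id.
Group joined rows by teams.id; compute SUM(m.goals_against) per group.
  5: ids {12} → SUM(m.goals_against)=4
  7: ids {29} → SUM(m.goals_against)=1
  8: ids {7, 15, 24} → SUM(m.goals_against)=8
  11: ids {6, 17, 19, 30, 31} → SUM(m.goals_against)=13

Gear | 4 ; Lens | 1 ; Frame | 8 ; Panel | 13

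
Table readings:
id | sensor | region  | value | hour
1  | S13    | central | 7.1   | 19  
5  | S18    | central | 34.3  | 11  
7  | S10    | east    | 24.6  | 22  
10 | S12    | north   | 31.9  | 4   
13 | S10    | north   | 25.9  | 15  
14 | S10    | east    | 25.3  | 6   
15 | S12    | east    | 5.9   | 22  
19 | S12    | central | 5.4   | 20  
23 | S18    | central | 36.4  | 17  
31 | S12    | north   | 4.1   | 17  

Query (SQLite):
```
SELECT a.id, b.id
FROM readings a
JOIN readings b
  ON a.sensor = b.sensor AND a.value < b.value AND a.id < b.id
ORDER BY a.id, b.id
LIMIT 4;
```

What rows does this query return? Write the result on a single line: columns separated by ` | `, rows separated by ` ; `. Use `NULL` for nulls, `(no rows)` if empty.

5 | 23 ; 7 | 13 ; 7 | 14

Pairs (a,b) with same sensor, a.value < b.value, a.id < b.id.
sensor groups: S10:{7,13,14} S12:{10,15,19,31} S13:{1} S18:{5,23}
Ordered by (a.id, b.id); first 4.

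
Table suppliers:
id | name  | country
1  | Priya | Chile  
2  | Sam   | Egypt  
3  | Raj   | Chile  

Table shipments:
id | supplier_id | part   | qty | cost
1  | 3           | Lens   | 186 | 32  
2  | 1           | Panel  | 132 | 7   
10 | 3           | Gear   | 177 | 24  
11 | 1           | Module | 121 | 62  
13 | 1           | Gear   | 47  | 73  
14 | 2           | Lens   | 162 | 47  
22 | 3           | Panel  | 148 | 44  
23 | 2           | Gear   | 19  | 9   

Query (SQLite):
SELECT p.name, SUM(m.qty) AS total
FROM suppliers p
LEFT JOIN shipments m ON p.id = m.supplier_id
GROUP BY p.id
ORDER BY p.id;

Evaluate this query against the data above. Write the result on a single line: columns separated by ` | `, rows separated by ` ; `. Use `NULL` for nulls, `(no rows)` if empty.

Priya | 300 ; Sam | 181 ; Raj | 511

LEFT JOIN keeps every suppliers row; unmatched ones get NULL for shipments columns.
Group by suppliers.id and compute SUM(m.qty). SUM over an all-NULL group is NULL.
  1: ids {2, 11, 13} → SUM(m.qty)=300
  2: ids {14, 23} → SUM(m.qty)=181
  3: ids {1, 10, 22} → SUM(m.qty)=511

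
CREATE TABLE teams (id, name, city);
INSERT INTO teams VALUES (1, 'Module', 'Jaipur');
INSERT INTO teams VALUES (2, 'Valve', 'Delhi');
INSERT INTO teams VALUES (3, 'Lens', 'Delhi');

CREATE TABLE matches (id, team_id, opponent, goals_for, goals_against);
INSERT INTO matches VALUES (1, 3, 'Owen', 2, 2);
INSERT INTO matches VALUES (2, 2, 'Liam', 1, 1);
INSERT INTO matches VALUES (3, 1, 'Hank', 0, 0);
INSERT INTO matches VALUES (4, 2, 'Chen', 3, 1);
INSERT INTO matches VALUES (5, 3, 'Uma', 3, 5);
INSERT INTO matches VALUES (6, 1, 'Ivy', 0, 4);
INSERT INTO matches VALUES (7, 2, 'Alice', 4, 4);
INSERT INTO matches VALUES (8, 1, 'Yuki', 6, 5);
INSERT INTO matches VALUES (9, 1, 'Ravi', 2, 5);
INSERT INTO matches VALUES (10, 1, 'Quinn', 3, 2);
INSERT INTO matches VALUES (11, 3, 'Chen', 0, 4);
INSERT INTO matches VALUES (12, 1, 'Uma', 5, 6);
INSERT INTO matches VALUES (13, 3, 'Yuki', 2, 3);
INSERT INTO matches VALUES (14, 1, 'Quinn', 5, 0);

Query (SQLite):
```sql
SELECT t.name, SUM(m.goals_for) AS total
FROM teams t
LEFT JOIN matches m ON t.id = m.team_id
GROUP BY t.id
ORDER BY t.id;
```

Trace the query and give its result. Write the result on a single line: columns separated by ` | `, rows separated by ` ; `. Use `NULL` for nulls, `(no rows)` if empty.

Module | 21 ; Valve | 8 ; Lens | 7

LEFT JOIN keeps every teams row; unmatched ones get NULL for matches columns.
Group by teams.id and compute SUM(m.goals_for). SUM over an all-NULL group is NULL.
  1: ids {3, 6, 8, 9, 10, 12, 14} → SUM(m.goals_for)=21
  2: ids {2, 4, 7} → SUM(m.goals_for)=8
  3: ids {1, 5, 11, 13} → SUM(m.goals_for)=7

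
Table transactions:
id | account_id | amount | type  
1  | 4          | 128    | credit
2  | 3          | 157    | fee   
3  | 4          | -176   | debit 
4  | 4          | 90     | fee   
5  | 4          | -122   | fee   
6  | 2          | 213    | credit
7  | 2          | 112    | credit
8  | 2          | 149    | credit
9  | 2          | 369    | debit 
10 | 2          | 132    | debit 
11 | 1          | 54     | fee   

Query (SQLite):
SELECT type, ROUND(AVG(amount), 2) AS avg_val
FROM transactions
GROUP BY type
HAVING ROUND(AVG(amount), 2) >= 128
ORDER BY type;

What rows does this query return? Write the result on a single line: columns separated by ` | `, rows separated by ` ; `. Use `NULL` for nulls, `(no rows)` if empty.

credit | 150.5

Partition transactions by type; compute ROUND(AVG(amount), 2) within each group.
HAVING: keep groups where ROUND(AVG(amount), 2) >= 128.
  credit: ids {1, 6, 7, 8} → ROUND(AVG(amount), 2)=150.5
  debit: ids {3, 9, 10} → ROUND(AVG(amount), 2)=108.33
  fee: ids {2, 4, 5, 11} → ROUND(AVG(amount), 2)=44.75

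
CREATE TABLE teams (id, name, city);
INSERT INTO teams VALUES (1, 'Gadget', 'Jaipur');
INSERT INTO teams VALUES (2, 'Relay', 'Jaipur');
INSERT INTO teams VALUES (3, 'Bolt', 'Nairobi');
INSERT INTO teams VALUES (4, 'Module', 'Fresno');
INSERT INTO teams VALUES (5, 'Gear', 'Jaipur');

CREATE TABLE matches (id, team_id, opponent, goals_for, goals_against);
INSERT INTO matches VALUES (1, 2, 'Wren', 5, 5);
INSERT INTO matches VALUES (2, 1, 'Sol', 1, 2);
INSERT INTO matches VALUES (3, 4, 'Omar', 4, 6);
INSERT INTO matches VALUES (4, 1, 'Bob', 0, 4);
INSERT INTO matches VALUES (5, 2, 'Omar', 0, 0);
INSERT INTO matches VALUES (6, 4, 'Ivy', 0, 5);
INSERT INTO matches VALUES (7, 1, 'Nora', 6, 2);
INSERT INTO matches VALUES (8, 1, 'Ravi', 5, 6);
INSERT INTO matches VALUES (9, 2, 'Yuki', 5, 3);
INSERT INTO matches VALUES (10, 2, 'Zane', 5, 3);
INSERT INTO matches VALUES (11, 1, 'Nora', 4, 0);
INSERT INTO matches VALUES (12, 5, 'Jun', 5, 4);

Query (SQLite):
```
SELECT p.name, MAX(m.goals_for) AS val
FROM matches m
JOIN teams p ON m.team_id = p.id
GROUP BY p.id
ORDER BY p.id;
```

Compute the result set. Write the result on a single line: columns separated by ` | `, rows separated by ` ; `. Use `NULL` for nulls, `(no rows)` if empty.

Join each matches row to its teams via team_id.
Group joined rows by teams.id; compute MAX(m.goals_for) per group.
  1: ids {2, 4, 7, 8, 11} → MAX(m.goals_for)=6
  2: ids {1, 5, 9, 10} → MAX(m.goals_for)=5
  4: ids {3, 6} → MAX(m.goals_for)=4
  5: ids {12} → MAX(m.goals_for)=5

Gadget | 6 ; Relay | 5 ; Module | 4 ; Gear | 5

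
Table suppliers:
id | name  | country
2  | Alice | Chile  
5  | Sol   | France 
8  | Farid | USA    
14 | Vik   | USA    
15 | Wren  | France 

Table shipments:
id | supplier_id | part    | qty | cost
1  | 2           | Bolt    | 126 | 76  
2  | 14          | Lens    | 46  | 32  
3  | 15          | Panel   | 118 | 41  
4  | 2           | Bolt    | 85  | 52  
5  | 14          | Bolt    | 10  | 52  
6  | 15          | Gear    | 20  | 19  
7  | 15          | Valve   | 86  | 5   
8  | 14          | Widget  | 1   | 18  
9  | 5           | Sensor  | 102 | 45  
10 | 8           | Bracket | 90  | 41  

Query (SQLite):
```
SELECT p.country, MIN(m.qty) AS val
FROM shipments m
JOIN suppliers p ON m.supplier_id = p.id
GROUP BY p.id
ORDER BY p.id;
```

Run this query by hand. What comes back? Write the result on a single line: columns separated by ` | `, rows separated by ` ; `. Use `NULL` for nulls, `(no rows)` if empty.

Chile | 85 ; France | 102 ; USA | 90 ; USA | 1 ; France | 20

Join each shipments row to its suppliers via supplier_id.
Group joined rows by suppliers.id; compute MIN(m.qty) per group.
  2: ids {1, 4} → MIN(m.qty)=85
  5: ids {9} → MIN(m.qty)=102
  8: ids {10} → MIN(m.qty)=90
  14: ids {2, 5, 8} → MIN(m.qty)=1
  15: ids {3, 6, 7} → MIN(m.qty)=20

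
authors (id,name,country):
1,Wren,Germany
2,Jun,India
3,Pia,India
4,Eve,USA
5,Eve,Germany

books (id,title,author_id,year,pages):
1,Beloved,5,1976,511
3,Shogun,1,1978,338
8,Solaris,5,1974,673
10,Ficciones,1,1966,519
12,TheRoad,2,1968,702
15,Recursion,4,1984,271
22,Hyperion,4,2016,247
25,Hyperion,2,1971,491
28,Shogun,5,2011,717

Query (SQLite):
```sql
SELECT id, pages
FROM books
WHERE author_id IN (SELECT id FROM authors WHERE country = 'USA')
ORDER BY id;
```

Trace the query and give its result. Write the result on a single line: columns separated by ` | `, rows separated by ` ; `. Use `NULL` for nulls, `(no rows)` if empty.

15 | 271 ; 22 | 247

Inner query: authors.id where country = 'USA'.
Outer: keep books rows whose author_id is in that set.
Inner query → {4}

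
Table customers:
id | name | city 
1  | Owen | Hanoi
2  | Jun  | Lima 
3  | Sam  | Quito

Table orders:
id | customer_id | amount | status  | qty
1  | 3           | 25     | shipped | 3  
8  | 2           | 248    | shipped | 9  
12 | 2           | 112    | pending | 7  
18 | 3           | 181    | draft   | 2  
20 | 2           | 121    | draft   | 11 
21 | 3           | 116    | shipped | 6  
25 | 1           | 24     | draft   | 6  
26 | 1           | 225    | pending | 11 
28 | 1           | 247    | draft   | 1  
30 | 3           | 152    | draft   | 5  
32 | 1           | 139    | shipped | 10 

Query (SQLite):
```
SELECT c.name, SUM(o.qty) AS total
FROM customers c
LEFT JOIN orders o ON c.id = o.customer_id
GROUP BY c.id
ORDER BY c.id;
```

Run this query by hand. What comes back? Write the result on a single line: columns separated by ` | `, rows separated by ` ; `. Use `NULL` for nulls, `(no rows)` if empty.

Owen | 28 ; Jun | 27 ; Sam | 16

LEFT JOIN keeps every customers row; unmatched ones get NULL for orders columns.
Group by customers.id and compute SUM(o.qty). SUM over an all-NULL group is NULL.
  1: ids {25, 26, 28, 32} → SUM(o.qty)=28
  2: ids {8, 12, 20} → SUM(o.qty)=27
  3: ids {1, 18, 21, 30} → SUM(o.qty)=16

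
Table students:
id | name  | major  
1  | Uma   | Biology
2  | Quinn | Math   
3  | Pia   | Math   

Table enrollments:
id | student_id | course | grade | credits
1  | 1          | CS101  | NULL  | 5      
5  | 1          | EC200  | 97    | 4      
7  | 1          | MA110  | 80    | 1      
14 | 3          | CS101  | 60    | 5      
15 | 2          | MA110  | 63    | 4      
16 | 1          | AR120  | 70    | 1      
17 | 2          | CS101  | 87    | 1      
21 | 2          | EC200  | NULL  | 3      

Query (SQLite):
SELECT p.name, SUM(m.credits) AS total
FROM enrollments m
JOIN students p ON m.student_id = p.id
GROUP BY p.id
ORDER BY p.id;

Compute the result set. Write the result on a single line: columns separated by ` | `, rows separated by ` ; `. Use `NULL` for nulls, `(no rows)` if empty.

Uma | 11 ; Quinn | 8 ; Pia | 5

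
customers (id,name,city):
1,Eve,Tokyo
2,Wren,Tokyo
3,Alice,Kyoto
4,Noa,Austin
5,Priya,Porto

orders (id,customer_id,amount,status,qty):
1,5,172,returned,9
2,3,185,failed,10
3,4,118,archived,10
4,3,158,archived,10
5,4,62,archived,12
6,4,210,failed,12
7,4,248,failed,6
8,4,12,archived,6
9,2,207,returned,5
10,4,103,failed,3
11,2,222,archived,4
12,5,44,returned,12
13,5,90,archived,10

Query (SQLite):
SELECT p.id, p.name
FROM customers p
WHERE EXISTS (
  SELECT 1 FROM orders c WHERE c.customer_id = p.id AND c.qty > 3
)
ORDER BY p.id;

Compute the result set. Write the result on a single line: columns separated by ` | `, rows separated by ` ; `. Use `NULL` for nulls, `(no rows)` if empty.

2 | Wren ; 3 | Alice ; 4 | Noa ; 5 | Priya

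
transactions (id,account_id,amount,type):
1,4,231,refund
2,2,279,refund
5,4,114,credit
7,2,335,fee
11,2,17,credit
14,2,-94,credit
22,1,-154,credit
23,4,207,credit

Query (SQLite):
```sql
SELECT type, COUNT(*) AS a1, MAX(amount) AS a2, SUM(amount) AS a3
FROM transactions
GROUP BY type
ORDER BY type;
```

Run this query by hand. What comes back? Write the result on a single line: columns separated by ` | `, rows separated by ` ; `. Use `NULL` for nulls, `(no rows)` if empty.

credit | 5 | 207 | 90 ; fee | 1 | 335 | 335 ; refund | 2 | 279 | 510

Group transactions by type.
Per group compute: COUNT(*), MAX(amount), SUM(amount).
  credit: ids {5, 11, 14, 22, 23} → COUNT(*)=5, MAX(amount)=207, SUM(amount)=90
  fee: ids {7} → COUNT(*)=1, MAX(amount)=335, SUM(amount)=335
  refund: ids {1, 2} → COUNT(*)=2, MAX(amount)=279, SUM(amount)=510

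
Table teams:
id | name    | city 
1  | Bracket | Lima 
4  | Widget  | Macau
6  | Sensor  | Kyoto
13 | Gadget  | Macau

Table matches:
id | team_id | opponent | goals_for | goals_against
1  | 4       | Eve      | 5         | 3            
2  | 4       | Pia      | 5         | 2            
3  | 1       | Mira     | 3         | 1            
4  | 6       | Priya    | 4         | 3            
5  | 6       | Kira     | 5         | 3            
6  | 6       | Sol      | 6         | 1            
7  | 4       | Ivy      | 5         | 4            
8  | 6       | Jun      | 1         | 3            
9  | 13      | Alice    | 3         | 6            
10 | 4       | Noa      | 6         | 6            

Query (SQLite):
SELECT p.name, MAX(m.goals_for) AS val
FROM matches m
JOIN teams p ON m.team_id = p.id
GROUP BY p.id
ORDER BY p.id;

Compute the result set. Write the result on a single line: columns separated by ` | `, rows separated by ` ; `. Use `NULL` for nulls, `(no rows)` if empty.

Join each matches row to its teams via team_id.
Group joined rows by teams.id; compute MAX(m.goals_for) per group.
  1: ids {3} → MAX(m.goals_for)=3
  4: ids {1, 2, 7, 10} → MAX(m.goals_for)=6
  6: ids {4, 5, 6, 8} → MAX(m.goals_for)=6
  13: ids {9} → MAX(m.goals_for)=3

Bracket | 3 ; Widget | 6 ; Sensor | 6 ; Gadget | 3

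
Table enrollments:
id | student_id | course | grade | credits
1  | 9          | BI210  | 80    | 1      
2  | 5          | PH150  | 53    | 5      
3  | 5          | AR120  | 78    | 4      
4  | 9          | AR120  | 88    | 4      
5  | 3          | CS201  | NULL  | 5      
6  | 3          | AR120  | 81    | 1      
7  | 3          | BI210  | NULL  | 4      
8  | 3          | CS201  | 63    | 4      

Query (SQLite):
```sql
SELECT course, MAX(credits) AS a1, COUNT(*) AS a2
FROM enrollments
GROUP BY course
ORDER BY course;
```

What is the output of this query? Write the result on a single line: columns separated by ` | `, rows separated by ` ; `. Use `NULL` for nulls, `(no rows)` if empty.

AR120 | 4 | 3 ; BI210 | 4 | 2 ; CS201 | 5 | 2 ; PH150 | 5 | 1

Group enrollments by course.
Per group compute: MAX(credits), COUNT(*).
  AR120: ids {3, 4, 6} → MAX(credits)=4, COUNT(*)=3
  BI210: ids {1, 7} → MAX(credits)=4, COUNT(*)=2
  CS201: ids {5, 8} → MAX(credits)=5, COUNT(*)=2
  PH150: ids {2} → MAX(credits)=5, COUNT(*)=1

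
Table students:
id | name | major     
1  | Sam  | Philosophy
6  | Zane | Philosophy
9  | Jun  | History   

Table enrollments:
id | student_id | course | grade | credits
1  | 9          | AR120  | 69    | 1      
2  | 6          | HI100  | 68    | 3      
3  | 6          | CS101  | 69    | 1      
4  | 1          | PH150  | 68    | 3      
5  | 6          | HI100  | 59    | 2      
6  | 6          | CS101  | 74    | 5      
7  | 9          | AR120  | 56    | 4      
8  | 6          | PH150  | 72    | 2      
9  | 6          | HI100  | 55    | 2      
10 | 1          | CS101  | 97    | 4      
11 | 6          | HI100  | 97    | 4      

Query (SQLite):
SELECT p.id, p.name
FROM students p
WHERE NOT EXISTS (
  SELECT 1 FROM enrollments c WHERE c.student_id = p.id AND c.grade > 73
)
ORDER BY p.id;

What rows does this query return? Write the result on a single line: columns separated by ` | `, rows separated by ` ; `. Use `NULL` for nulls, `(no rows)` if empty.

9 | Jun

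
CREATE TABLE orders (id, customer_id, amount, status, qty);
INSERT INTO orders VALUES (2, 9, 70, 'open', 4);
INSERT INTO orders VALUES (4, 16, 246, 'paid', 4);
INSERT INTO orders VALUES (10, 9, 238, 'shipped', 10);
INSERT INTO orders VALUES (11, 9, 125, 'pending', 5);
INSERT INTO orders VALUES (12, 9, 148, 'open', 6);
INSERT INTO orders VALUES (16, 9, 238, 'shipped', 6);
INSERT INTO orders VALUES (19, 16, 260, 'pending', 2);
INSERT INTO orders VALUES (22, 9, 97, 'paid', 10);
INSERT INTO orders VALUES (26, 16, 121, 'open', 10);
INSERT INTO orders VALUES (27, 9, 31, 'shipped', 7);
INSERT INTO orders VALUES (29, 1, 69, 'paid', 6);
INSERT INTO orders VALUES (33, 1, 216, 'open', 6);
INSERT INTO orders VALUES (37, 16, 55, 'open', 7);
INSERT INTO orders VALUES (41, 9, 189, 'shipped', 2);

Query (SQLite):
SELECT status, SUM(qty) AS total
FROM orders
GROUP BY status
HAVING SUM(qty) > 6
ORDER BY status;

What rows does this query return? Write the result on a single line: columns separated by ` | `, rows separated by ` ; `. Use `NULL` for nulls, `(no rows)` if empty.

open | 33 ; paid | 20 ; pending | 7 ; shipped | 25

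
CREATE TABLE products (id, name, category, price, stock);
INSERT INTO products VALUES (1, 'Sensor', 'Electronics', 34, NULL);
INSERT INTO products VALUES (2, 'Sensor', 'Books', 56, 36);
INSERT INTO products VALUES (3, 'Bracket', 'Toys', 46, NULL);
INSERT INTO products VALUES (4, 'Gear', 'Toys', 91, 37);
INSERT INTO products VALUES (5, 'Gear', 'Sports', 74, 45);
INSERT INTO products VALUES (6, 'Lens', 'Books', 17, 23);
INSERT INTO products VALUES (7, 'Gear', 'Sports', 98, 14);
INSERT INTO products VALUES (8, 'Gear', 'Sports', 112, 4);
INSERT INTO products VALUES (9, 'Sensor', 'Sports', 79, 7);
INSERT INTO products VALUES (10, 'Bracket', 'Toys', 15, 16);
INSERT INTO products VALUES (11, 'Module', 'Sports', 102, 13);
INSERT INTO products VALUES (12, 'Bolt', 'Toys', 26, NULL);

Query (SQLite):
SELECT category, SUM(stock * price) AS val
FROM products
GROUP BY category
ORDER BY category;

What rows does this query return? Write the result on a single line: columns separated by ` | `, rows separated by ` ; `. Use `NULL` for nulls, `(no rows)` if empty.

Books | 2407 ; Electronics | NULL ; Sports | 7029 ; Toys | 3607

For each row compute stock * price.
Group by category; take SUM of the expression per group.
  Books: ids {2, 6} → SUM(stock * price)=2407
  Electronics: ids {1} → SUM(stock * price)=NULL
  Sports: ids {5, 7, 8, 9, 11} → SUM(stock * price)=7029
  Toys: ids {3, 4, 10, 12} → SUM(stock * price)=3607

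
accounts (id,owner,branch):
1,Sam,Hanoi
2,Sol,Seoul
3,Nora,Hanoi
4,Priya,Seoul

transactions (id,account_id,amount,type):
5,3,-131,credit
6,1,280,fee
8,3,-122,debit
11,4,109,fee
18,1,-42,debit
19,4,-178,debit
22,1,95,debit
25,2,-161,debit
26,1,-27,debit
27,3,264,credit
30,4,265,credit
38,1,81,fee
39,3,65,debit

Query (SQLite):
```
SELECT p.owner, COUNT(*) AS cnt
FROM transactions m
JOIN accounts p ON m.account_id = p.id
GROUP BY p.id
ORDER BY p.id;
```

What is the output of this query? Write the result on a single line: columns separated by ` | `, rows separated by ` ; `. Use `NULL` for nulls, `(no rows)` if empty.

Join each transactions row to its accounts via account_id.
Group joined rows by accounts.id; compute COUNT(*) per group.
  1: ids {6, 18, 22, 26, 38} → COUNT(*)=5
  2: ids {25} → COUNT(*)=1
  3: ids {5, 8, 27, 39} → COUNT(*)=4
  4: ids {11, 19, 30} → COUNT(*)=3

Sam | 5 ; Sol | 1 ; Nora | 4 ; Priya | 3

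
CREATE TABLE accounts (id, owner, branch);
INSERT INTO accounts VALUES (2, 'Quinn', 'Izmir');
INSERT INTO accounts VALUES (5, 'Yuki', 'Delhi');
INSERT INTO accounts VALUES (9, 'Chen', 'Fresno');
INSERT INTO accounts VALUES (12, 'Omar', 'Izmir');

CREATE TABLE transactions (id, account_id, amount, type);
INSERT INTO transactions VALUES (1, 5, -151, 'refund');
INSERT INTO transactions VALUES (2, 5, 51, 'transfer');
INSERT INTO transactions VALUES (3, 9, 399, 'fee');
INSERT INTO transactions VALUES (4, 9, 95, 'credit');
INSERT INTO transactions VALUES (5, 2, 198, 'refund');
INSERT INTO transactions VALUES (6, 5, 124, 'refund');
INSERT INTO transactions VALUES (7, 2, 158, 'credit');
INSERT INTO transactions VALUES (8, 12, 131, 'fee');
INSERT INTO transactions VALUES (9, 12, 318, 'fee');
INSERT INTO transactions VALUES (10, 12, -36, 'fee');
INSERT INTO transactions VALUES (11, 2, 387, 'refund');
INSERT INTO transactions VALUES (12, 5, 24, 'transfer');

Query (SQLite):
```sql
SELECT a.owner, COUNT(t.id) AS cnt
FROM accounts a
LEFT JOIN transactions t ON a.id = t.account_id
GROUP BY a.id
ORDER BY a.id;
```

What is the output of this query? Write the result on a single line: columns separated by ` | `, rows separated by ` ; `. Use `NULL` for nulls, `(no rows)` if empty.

Quinn | 3 ; Yuki | 4 ; Chen | 2 ; Omar | 3

LEFT JOIN keeps every accounts row; unmatched ones get NULL for transactions columns.
Group by accounts.id and compute COUNT(t.id). COUNT(col) of an all-NULL group is 0.
  2: ids {5, 7, 11} → COUNT(t.id)=3
  5: ids {1, 2, 6, 12} → COUNT(t.id)=4
  9: ids {3, 4} → COUNT(t.id)=2
  12: ids {8, 9, 10} → COUNT(t.id)=3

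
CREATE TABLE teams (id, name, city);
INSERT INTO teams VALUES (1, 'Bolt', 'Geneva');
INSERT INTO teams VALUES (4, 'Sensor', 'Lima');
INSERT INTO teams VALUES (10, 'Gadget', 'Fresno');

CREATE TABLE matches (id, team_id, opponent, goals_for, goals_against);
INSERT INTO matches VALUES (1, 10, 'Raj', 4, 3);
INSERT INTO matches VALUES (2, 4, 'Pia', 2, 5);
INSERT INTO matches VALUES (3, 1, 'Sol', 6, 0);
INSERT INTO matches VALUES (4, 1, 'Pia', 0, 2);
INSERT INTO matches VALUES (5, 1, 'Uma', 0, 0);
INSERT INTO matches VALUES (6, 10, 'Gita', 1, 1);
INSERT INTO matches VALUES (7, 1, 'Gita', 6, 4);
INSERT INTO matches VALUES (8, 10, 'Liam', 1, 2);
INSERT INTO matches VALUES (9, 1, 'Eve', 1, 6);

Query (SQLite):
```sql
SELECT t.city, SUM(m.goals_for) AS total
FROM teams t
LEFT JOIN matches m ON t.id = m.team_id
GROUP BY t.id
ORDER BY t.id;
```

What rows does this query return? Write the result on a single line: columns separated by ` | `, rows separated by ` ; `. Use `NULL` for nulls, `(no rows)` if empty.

LEFT JOIN keeps every teams row; unmatched ones get NULL for matches columns.
Group by teams.id and compute SUM(m.goals_for). SUM over an all-NULL group is NULL.
  1: ids {3, 4, 5, 7, 9} → SUM(m.goals_for)=13
  4: ids {2} → SUM(m.goals_for)=2
  10: ids {1, 6, 8} → SUM(m.goals_for)=6

Geneva | 13 ; Lima | 2 ; Fresno | 6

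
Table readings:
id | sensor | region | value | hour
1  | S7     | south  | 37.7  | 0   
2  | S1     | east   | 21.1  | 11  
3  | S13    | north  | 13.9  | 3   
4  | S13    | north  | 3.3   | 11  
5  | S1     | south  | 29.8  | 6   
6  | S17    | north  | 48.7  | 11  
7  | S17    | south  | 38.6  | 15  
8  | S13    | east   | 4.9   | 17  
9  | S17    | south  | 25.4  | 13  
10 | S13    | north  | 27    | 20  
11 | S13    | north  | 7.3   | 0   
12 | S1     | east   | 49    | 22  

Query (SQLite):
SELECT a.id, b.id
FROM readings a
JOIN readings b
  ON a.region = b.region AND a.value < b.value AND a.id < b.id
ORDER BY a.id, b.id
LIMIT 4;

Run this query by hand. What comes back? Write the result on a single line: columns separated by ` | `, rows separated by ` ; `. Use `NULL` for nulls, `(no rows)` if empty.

1 | 7 ; 2 | 12 ; 3 | 6 ; 3 | 10

Pairs (a,b) with same region, a.value < b.value, a.id < b.id.
region groups: east:{2,8,12} north:{3,4,6,10,11} south:{1,5,7,9}
Ordered by (a.id, b.id); first 4.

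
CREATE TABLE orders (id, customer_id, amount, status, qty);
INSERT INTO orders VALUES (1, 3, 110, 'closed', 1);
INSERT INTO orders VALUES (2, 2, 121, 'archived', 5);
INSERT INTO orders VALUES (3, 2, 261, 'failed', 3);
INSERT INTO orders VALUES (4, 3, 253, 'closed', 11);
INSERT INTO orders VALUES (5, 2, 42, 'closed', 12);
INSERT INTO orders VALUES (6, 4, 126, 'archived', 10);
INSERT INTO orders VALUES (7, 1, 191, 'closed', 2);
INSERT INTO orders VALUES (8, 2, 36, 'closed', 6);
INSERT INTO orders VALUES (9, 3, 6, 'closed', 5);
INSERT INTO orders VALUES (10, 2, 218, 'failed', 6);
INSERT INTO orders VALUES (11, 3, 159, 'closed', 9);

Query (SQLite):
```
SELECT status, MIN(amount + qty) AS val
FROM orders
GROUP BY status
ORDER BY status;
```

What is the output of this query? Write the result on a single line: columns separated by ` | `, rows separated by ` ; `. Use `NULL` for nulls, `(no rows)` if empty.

For each row compute amount + qty.
Group by status; take MIN of the expression per group.
  archived: ids {2, 6} → MIN(amount + qty)=126
  closed: ids {1, 4, 5, 7, 8, 9, 11} → MIN(amount + qty)=11
  failed: ids {3, 10} → MIN(amount + qty)=224

archived | 126 ; closed | 11 ; failed | 224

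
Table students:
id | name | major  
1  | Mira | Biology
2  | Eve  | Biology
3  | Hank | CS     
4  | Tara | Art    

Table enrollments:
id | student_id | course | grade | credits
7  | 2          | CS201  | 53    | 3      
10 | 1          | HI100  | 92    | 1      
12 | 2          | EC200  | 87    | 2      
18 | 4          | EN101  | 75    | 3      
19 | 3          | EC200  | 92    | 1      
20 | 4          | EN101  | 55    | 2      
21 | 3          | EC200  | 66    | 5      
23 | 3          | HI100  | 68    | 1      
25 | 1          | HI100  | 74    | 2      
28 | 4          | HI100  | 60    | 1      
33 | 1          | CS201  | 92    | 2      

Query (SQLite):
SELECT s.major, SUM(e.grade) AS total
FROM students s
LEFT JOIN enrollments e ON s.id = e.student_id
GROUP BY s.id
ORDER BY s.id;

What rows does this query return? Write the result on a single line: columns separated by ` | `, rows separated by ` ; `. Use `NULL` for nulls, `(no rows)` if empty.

LEFT JOIN keeps every students row; unmatched ones get NULL for enrollments columns.
Group by students.id and compute SUM(e.grade). SUM over an all-NULL group is NULL.
  1: ids {10, 25, 33} → SUM(e.grade)=258
  2: ids {7, 12} → SUM(e.grade)=140
  3: ids {19, 21, 23} → SUM(e.grade)=226
  4: ids {18, 20, 28} → SUM(e.grade)=190

Biology | 258 ; Biology | 140 ; CS | 226 ; Art | 190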